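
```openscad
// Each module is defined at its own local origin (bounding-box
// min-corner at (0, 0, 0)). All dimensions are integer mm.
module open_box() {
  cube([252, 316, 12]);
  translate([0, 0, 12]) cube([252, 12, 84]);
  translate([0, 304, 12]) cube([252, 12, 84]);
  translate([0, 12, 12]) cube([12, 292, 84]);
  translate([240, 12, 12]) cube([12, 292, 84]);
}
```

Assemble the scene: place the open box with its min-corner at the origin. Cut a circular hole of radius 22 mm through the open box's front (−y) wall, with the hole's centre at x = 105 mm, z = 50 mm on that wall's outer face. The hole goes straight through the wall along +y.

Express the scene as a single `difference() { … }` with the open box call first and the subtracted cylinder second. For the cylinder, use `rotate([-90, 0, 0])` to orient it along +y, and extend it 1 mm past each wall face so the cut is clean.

difference() {
  open_box();
  translate([105, -1, 50]) rotate([-90, 0, 0]) cylinder(h = 14, r = 22);
}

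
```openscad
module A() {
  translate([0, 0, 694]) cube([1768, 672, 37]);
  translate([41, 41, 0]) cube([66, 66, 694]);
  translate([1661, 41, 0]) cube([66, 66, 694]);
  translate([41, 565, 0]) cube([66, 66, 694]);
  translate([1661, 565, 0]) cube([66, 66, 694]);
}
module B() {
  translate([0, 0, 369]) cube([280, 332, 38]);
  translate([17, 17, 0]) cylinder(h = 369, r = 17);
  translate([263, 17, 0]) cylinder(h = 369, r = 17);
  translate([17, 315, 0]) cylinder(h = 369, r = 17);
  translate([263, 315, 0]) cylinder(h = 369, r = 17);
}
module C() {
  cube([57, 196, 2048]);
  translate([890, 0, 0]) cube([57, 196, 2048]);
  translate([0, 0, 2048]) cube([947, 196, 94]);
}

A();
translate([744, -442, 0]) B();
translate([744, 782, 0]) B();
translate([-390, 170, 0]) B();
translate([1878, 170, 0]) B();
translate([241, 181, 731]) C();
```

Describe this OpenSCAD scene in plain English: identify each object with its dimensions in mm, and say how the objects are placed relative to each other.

A is a table: top 1768 mm (x) × 672 mm (y), 37 mm thick, upper face at z = 731 mm, on four 66×66 mm square legs, each inset 41 mm from the nearest pair of top edges, running from z = 0 to the bottom of the top.

B is a four-legged stool. The seat is 280×332 mm, 38 mm thick, top at z = 407 mm. It stands on four round legs, each 34 mm in diameter, from z = 0 to the seat underside, each leg's axis is inset half a diameter from the nearest pair of seat edges (so the leg's bounding box is flush with the corner).

C is a door frame. The clear opening is 833 mm wide and 2048 mm high. Two 57 mm wide jambs, 196 mm deep, stand either side of the opening from the floor to the top of the opening. A 94 mm thick head sits across the top of both jambs, spanning the full outside width of the frame.

Four stools sit around the table at the −y, +y, −x, +x sides. The door frame is on top of the table.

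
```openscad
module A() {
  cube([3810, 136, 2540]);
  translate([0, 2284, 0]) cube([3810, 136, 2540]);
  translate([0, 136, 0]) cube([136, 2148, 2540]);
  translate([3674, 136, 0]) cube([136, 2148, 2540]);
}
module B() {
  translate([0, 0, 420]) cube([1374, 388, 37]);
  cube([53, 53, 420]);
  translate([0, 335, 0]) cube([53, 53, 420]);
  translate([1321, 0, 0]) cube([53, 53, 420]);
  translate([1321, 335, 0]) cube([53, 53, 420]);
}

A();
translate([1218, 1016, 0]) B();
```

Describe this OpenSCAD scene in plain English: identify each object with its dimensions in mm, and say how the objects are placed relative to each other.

A is the wall frame of a small rectangular building: four walls, each 2540 mm tall and 136 mm thick, enclosing a footprint 3810 mm (x) by 2420 mm (y) outside-to-outside, with no floor or roof. The front and back walls (the −y and +y sides) span the full width; the two side walls fit between them.

B is a bench: a 1374×388 mm seat slab, 37 mm thick, top at z = 457 mm, on four 53×53 mm square legs flush with the seat corners and standing on z = 0.

The bench sits inside the house frame, centred.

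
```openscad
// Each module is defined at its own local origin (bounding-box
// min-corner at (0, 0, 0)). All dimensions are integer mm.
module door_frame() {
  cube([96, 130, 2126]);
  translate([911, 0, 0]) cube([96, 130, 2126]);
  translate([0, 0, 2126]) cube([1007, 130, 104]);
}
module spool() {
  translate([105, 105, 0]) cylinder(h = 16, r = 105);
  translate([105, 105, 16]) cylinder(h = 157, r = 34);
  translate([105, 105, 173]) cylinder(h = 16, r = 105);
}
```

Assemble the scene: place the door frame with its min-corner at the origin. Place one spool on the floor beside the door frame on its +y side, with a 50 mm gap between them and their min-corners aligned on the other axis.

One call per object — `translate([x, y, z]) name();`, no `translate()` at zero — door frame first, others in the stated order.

door_frame();
translate([0, 180, 0]) spool();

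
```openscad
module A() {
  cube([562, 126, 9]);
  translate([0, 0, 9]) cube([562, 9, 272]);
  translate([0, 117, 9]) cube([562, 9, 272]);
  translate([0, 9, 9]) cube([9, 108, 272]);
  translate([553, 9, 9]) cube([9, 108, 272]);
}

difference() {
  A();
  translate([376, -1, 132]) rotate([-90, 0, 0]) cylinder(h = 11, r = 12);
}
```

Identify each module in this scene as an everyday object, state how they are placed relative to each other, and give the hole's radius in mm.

The subtracted cylinder has r = 12 mm.

A is an open box. The open box has a circular hole through its front wall. The hole's radius is 12 mm.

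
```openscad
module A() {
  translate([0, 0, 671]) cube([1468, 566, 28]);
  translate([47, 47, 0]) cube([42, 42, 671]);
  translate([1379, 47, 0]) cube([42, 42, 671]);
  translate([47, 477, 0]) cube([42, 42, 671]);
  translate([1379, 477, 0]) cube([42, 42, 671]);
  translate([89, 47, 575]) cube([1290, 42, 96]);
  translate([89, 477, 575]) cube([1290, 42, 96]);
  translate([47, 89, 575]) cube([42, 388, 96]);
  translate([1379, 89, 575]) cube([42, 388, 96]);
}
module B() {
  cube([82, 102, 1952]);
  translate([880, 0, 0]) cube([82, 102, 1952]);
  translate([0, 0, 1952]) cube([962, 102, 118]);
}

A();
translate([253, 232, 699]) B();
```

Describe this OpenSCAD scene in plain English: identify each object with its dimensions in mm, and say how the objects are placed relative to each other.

A is a rectangular dining table. The top is 1468×566×28 mm with its upper surface at z = 699 mm. It stands on four 42×42 mm square legs, each inset 47 mm from the nearest pair of top edges, running from the floor to the underside of the top. Four apron rails, 42 mm thick and 96 mm tall, run between adjacent legs with their top edges flush with the underside of the top and their outer faces flush with the legs' outer faces.

B is a rectangular door frame: two vertical jambs of 82×102 mm section, 1952 mm tall, with a clear opening 798 mm wide between their inner faces. A header 118 mm tall and 102 mm deep lies on top of the jambs and spans the full outside width.

The door frame is on top of the table, centred.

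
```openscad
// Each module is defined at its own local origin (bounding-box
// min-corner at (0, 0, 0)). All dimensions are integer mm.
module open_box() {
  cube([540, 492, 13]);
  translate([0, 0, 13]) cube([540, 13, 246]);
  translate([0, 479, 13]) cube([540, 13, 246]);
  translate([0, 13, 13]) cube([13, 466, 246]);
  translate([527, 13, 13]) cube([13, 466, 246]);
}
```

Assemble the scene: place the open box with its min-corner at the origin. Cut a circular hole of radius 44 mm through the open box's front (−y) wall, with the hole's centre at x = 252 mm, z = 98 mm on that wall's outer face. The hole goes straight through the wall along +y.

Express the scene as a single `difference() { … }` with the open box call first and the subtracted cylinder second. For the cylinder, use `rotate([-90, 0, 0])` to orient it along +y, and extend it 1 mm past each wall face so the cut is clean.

difference() {
  open_box();
  translate([252, -1, 98]) rotate([-90, 0, 0]) cylinder(h = 15, r = 44);
}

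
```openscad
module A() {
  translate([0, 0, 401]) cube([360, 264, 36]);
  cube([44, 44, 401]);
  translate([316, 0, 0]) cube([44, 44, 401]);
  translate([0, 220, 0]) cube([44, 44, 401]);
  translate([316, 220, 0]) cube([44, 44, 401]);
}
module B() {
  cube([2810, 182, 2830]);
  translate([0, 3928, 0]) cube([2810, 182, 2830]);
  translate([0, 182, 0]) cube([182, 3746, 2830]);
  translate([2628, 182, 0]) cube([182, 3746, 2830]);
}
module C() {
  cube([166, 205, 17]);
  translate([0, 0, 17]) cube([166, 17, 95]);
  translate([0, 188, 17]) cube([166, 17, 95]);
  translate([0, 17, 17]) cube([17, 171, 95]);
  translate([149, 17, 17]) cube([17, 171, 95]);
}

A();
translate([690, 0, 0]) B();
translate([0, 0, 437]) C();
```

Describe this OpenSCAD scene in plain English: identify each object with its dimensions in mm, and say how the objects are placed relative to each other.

A is a four-legged stool. The seat is a 360×264×36 mm slab whose top surface is at z = 437 mm; four square legs, each 44×44 mm in cross-section, run from the floor (z = 0) to the underside of the seat, each flush with a corner of the seat.

B is a box-shaped house frame (walls only): outside footprint 2810×4110 mm, wall height 2830 mm, wall thickness 182 mm. The two y-facing walls run the full x-width; the two x-facing walls fit between the inner faces of the y-facing walls.

C is an open storage box with external size 166×205×112 mm and wall thickness 17 mm (the base is also 17 mm thick). The base covers the whole footprint; the four walls stand on the base, with the y-facing walls full-width and the x-facing walls fitting between their inner faces.

The house frame is on the floor beside the stool on its +x side. The open box is on top of the stool.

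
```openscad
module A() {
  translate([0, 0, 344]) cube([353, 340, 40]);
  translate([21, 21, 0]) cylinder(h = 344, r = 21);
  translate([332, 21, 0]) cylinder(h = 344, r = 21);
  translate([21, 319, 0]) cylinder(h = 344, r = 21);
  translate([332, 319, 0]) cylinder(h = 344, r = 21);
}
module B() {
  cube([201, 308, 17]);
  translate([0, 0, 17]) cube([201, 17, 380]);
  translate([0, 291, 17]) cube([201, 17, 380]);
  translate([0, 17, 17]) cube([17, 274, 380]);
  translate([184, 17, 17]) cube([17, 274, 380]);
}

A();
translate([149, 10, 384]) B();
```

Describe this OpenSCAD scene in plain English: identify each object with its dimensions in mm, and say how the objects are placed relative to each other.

A is a simple wooden stool: a rectangular seat 353 mm (x) by 340 mm (y), 40 mm thick, top face at z = 384 mm, on four round legs, each 42 mm in diameter. The legs rest on z = 0, each leg's axis is inset half a diameter from the nearest pair of seat edges (so the leg's bounding box is flush with the corner).

B is an open storage box with external size 201×308×397 mm and wall thickness 17 mm (the base is also 17 mm thick). The base covers the whole footprint; the four walls stand on the base, with the y-facing walls full-width and the x-facing walls fitting between their inner faces.

The open box is on top of the stool.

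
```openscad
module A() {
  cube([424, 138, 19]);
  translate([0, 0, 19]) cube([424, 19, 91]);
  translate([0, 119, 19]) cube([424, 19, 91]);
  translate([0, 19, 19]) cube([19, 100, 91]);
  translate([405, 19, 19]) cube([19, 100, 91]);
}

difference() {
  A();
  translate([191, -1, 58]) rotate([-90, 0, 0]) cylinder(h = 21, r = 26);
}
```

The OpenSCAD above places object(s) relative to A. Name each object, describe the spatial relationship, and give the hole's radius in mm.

A is an open box. The open box has a circular hole through its front wall. The hole's radius is 26 mm.

The subtracted cylinder has r = 26 mm.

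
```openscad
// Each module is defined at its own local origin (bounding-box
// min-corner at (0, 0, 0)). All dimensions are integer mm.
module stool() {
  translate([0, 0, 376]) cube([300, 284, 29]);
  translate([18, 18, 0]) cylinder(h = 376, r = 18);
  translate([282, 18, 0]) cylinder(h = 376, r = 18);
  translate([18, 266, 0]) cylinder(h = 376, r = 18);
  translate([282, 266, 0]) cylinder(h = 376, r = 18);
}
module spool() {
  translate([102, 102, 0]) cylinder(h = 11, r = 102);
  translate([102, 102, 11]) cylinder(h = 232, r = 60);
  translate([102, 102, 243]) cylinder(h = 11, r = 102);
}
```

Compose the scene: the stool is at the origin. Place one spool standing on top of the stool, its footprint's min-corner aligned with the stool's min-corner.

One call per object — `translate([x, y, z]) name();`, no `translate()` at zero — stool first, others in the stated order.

stool();
translate([0, 0, 405]) spool();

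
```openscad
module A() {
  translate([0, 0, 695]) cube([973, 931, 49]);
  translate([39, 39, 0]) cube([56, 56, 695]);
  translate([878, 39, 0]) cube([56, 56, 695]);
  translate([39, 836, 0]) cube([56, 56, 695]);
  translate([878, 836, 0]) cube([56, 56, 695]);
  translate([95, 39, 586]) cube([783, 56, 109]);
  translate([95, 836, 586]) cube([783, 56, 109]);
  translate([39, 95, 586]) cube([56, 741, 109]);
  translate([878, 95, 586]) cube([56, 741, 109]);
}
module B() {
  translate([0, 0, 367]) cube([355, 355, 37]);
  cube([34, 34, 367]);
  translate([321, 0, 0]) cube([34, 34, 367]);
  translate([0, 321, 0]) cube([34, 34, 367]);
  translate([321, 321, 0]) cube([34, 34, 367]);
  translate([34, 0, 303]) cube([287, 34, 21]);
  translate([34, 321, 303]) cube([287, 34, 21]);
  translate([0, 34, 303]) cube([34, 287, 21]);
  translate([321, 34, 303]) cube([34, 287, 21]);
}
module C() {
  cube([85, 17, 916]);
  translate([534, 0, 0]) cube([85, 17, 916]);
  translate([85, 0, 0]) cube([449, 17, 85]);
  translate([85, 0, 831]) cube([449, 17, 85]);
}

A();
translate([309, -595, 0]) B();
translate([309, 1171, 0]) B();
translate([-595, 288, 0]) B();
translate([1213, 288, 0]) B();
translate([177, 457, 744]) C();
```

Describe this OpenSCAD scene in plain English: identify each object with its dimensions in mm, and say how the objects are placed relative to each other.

A is a rectangular dining table. The top is 973×931×49 mm with its upper surface at z = 744 mm. It stands on four 56×56 mm square legs, each inset 39 mm from the nearest pair of top edges, running from the floor to the underside of the top. Four apron rails, 56 mm thick and 109 mm tall, run between adjacent legs with their top edges flush with the underside of the top and their outer faces flush with the legs' outer faces.

B is a four-legged stool. The seat is a 355×355×37 mm slab whose top surface is at z = 404 mm; four square legs, each 34×34 mm in cross-section, run from the floor (z = 0) to the underside of the seat, each flush with a corner of the seat. Four stretchers, 34 mm wide and 21 mm tall, connect adjacent legs with their undersides at z = 303 mm, each running between the inner faces of the legs it joins and aligned with the legs' outer faces on the other axis.

C is a rectangular picture frame lying in the x–z plane (depth along y). The opening is 449 mm wide (x) by 746 mm tall (z), surrounded by a border 85 mm wide on all four sides. The frame is 17 mm deep and is made of two full-height vertical stiles with two horizontal rails fitted between them.

Four stools sit around the table at the −y, +y, −x, +x sides. The picture frame is on top of the table, centred.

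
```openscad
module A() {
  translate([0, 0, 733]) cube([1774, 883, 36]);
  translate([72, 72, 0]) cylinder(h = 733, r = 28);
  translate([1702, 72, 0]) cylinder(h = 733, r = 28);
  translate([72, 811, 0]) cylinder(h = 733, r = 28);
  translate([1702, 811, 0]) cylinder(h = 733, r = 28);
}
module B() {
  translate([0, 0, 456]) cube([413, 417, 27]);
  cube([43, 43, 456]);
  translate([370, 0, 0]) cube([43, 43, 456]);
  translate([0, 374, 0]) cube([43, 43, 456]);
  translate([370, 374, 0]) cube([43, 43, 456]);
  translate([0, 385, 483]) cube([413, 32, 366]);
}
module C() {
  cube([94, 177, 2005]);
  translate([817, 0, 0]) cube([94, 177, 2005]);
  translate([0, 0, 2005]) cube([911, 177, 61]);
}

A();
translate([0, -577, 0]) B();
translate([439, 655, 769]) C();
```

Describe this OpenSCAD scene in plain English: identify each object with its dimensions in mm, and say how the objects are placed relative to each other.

A is a rectangular dining table. The top is 1774×883×36 mm with its upper surface at z = 769 mm. It stands on four round legs of 56 mm diameter, each leg's bounding box inset 44 mm from the nearest pair of top edges, running from the floor to the underside of the top.

B is a chair. The seat is a 413×417×27 mm slab with its top at z = 483 mm, on four 43×43 mm corner legs (flush with the seat edges, standing on z = 0). A flat backrest 32 mm thick, 366 mm tall, spans the full seat width and rises from the seat top along its +y edge, rear face flush with the rear of the seat.

C is a door frame. The clear opening is 723 mm wide and 2005 mm high. Two 94 mm wide jambs, 177 mm deep, stand either side of the opening from the floor to the top of the opening. A 61 mm thick head sits across the top of both jambs, spanning the full outside width of the frame.

The chair is on the floor beside the table on its −y side. The door frame is on top of the table.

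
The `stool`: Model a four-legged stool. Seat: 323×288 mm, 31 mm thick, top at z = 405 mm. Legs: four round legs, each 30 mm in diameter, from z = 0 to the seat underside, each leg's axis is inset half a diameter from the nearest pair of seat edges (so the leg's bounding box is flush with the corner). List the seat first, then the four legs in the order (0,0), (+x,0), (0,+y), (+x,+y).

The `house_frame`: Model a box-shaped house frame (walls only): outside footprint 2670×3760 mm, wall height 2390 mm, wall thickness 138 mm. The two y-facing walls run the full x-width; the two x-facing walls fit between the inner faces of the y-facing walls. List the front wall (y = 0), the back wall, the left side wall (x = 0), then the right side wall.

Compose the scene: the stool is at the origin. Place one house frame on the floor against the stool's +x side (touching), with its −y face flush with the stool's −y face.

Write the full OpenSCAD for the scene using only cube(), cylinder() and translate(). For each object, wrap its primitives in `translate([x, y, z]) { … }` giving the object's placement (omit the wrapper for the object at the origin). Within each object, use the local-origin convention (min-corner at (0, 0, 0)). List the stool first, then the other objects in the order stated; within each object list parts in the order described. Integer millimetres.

translate([0, 0, 374]) cube([323, 288, 31]);
translate([15, 15, 0]) cylinder(h = 374, r = 15);
translate([308, 15, 0]) cylinder(h = 374, r = 15);
translate([15, 273, 0]) cylinder(h = 374, r = 15);
translate([308, 273, 0]) cylinder(h = 374, r = 15);
translate([323, 0, 0]) {
  cube([2670, 138, 2390]);
  translate([0, 3622, 0]) cube([2670, 138, 2390]);
  translate([0, 138, 0]) cube([138, 3484, 2390]);
  translate([2532, 138, 0]) cube([138, 3484, 2390]);
}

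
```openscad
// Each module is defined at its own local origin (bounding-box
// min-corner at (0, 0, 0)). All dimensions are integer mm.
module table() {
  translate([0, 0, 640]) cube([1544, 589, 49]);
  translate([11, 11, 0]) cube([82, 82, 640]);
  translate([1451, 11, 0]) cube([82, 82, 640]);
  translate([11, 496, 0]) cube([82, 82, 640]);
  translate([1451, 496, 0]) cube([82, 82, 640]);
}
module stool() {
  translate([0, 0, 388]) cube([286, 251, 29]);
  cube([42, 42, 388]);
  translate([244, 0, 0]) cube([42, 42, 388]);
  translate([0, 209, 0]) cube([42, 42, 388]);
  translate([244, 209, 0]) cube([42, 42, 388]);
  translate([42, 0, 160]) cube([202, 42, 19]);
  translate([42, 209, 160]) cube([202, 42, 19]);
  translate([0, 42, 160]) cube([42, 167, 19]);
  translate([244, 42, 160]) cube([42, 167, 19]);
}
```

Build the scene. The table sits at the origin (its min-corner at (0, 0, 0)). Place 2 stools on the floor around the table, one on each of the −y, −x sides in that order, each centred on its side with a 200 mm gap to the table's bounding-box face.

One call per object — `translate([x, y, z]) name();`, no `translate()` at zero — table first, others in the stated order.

table();
translate([629, -451, 0]) stool();
translate([-486, 169, 0]) stool();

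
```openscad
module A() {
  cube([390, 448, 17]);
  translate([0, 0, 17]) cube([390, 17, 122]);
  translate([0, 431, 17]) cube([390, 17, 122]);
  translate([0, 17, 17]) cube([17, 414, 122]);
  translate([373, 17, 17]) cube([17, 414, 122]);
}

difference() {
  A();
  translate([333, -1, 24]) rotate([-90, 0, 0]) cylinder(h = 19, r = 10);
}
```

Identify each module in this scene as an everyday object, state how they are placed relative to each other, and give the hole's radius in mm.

The subtracted cylinder has r = 10 mm.

A is an open box. The open box has a circular hole through its front wall. The hole's radius is 10 mm.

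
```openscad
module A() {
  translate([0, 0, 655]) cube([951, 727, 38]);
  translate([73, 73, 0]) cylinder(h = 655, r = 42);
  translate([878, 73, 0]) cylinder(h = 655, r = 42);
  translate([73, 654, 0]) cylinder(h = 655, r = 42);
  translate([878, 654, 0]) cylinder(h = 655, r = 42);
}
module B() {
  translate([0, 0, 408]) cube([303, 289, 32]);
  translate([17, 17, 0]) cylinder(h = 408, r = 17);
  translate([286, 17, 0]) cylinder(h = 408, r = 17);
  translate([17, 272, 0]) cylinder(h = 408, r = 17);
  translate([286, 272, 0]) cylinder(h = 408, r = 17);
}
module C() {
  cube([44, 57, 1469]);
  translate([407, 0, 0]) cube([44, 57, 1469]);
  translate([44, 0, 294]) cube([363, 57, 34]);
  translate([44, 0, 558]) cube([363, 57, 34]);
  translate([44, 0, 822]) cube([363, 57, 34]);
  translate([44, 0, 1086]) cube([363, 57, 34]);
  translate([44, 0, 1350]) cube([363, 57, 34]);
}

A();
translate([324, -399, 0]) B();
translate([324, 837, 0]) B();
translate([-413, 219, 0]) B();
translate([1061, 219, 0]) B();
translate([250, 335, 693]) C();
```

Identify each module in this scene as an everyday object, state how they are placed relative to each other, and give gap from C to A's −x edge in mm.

The ladder's min-x is at 250; the table's min-x is 0; gap = 250 mm.

A is a table. B is a stool. C is a ladder. Four stools sit around the table at the −y, +y, −x, +x sides. The ladder is on top of the table, centred. The gap from the ladder to the table's −x edge is 250 mm.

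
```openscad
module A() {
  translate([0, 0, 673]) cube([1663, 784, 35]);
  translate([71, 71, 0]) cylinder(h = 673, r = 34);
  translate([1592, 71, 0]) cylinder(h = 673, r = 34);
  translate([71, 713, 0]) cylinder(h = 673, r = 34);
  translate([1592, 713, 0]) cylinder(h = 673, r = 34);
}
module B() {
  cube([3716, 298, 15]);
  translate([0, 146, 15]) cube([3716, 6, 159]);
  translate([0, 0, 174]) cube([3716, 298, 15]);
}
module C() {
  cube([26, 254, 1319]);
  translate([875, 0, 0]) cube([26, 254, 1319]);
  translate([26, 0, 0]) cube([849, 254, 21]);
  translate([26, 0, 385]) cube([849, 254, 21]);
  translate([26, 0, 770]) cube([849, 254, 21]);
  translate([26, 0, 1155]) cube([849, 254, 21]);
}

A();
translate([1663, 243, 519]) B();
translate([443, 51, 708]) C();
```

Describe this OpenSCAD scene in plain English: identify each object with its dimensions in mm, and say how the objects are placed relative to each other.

A is a table: top 1663 mm (x) × 784 mm (y), 35 mm thick, upper face at z = 708 mm, on four round legs of 68 mm diameter, each leg's bounding box inset 37 mm from the nearest pair of top edges, running from z = 0 to the bottom of the top.

B is an I-beam lying along x, 3716 mm long. Overall section height 189 mm. Two flanges 298 mm wide (y) and 15 mm thick, one on the floor and one at the top; a web 6 mm thick runs between them, centred on the flange width.

C is a bookshelf 901 mm wide overall, 254 mm deep and 1319 mm tall. The two sides are 26 mm thick vertical panels. 4 horizontal shelves of 21 mm thickness span between the inner faces of the sides; the lowest shelf sits on the floor and shelves are stacked with a clear vertical gap of 364 mm between each pair.

The I-beam is beside the table with their tops flush at z = 708. The bookshelf is on top of the table.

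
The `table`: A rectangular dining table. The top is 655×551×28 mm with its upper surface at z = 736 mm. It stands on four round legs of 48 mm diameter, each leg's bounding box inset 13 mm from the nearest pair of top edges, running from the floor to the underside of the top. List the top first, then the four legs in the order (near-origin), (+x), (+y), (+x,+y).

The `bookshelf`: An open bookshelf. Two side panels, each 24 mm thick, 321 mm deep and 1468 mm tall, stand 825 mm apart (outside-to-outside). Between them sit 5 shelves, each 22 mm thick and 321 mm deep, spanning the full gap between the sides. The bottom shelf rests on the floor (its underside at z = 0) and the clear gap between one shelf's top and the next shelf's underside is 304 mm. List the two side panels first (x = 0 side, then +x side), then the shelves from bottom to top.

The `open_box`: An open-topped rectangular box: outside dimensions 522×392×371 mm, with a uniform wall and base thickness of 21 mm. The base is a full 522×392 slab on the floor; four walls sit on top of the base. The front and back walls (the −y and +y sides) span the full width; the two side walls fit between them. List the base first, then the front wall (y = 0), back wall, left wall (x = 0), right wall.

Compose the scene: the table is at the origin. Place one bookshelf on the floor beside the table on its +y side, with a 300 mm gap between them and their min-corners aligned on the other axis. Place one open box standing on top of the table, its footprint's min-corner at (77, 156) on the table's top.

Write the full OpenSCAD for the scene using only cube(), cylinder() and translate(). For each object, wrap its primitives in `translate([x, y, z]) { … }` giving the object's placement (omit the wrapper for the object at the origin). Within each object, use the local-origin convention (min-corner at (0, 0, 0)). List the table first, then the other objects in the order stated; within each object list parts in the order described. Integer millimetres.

translate([0, 0, 708]) cube([655, 551, 28]);
translate([37, 37, 0]) cylinder(h = 708, r = 24);
translate([618, 37, 0]) cylinder(h = 708, r = 24);
translate([37, 514, 0]) cylinder(h = 708, r = 24);
translate([618, 514, 0]) cylinder(h = 708, r = 24);
translate([0, 851, 0]) {
  cube([24, 321, 1468]);
  translate([801, 0, 0]) cube([24, 321, 1468]);
  translate([24, 0, 0]) cube([777, 321, 22]);
  translate([24, 0, 326]) cube([777, 321, 22]);
  translate([24, 0, 652]) cube([777, 321, 22]);
  translate([24, 0, 978]) cube([777, 321, 22]);
  translate([24, 0, 1304]) cube([777, 321, 22]);
}
translate([77, 156, 736]) {
  cube([522, 392, 21]);
  translate([0, 0, 21]) cube([522, 21, 350]);
  translate([0, 371, 21]) cube([522, 21, 350]);
  translate([0, 21, 21]) cube([21, 350, 350]);
  translate([501, 21, 21]) cube([21, 350, 350]);
}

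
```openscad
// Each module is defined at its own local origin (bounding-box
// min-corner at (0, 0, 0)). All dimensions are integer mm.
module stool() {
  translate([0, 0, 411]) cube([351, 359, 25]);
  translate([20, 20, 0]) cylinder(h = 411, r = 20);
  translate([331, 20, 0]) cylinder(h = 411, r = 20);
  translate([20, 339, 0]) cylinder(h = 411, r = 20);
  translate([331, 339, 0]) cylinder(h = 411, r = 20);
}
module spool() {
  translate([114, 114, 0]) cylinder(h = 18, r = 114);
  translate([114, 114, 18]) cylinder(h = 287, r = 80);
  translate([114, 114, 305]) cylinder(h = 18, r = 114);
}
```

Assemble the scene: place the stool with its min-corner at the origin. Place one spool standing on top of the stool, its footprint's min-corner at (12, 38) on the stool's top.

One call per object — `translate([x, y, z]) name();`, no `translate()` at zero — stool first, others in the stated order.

stool();
translate([12, 38, 436]) spool();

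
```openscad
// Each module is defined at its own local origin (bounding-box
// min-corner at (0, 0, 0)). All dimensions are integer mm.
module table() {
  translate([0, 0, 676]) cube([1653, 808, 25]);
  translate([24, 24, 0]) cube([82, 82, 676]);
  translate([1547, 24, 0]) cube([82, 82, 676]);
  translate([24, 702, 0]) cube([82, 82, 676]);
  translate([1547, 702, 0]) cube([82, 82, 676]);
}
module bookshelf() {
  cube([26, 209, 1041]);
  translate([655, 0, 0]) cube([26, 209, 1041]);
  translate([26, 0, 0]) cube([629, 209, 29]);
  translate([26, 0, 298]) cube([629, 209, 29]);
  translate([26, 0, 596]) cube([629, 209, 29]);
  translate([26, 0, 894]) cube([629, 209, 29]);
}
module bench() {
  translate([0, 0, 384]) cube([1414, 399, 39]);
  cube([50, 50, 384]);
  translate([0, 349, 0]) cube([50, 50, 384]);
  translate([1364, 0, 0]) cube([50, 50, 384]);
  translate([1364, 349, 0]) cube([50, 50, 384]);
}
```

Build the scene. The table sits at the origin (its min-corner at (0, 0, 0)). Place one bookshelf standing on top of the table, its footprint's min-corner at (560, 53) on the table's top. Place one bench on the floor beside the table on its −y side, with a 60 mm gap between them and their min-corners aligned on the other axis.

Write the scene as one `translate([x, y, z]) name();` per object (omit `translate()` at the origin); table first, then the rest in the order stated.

table();
translate([560, 53, 701]) bookshelf();
translate([0, -459, 0]) bench();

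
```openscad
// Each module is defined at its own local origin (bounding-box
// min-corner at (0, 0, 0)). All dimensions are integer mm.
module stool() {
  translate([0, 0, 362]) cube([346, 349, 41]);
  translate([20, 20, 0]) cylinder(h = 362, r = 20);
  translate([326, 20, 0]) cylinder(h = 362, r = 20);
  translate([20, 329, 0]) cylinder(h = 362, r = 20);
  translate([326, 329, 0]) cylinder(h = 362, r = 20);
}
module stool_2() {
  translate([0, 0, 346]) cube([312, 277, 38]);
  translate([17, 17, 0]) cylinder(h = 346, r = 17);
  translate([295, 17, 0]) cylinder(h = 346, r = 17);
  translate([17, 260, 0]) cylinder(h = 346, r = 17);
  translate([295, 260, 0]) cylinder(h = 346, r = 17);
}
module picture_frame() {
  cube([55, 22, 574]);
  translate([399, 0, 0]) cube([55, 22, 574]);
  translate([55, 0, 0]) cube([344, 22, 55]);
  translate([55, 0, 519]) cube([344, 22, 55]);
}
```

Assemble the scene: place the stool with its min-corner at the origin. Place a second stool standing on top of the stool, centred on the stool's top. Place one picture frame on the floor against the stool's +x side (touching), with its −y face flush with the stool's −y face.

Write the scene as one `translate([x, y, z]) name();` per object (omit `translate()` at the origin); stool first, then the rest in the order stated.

stool();
translate([17, 36, 403]) stool_2();
translate([346, 0, 0]) picture_frame();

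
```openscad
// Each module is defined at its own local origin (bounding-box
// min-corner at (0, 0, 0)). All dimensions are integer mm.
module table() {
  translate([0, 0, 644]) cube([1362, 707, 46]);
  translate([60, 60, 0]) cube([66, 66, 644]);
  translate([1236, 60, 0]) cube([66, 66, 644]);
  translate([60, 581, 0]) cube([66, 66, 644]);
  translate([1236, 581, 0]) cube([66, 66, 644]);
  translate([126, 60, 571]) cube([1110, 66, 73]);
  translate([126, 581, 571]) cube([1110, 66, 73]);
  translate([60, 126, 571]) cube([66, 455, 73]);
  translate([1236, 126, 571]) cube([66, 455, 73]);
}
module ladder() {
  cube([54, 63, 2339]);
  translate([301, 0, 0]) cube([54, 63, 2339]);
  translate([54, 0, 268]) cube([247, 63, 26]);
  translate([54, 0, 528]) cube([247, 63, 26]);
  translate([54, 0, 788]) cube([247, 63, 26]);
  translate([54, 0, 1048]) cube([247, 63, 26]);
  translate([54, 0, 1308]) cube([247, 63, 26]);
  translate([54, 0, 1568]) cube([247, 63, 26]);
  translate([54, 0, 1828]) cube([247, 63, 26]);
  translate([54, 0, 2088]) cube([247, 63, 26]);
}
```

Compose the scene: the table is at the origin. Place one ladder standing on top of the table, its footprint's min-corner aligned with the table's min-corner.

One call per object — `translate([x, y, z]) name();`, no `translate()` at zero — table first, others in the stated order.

table();
translate([0, 0, 690]) ladder();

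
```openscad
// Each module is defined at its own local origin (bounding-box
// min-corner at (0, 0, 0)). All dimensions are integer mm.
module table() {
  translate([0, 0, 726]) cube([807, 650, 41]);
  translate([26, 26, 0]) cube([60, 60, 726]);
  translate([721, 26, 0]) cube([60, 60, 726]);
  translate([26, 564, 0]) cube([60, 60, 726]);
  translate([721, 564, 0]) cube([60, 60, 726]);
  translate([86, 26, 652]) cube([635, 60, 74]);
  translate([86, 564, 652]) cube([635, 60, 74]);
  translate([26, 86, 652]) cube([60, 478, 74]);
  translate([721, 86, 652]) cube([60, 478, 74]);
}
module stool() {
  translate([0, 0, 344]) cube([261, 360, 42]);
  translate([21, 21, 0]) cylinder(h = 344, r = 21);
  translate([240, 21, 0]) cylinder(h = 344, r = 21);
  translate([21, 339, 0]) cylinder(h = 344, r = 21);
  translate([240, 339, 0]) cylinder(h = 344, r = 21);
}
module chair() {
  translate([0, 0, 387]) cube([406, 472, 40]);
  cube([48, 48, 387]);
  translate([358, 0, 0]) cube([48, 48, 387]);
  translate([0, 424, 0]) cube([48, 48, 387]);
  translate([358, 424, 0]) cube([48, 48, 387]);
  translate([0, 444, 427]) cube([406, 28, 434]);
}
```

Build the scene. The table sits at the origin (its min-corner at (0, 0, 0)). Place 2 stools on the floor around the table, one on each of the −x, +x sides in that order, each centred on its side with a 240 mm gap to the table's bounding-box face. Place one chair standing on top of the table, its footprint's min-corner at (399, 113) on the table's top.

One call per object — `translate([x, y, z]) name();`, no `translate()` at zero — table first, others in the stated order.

table();
translate([-501, 145, 0]) stool();
translate([1047, 145, 0]) stool();
translate([399, 113, 767]) chair();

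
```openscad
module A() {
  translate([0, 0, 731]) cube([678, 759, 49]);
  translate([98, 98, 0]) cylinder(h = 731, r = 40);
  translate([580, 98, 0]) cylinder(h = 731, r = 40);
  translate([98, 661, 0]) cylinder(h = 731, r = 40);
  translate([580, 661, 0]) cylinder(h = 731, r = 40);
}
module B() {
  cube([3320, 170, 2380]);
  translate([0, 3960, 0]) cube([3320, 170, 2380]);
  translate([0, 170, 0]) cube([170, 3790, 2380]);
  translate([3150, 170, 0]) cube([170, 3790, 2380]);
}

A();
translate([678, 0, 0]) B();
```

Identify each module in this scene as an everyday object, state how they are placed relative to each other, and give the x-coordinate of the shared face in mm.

The table's +x face and the house frame's −x face are both at x = 678 mm.

A is a table. B is a house frame. The house frame is against the table's +x side, with their −y faces flush. The x-coordinate of the shared face is 678 mm.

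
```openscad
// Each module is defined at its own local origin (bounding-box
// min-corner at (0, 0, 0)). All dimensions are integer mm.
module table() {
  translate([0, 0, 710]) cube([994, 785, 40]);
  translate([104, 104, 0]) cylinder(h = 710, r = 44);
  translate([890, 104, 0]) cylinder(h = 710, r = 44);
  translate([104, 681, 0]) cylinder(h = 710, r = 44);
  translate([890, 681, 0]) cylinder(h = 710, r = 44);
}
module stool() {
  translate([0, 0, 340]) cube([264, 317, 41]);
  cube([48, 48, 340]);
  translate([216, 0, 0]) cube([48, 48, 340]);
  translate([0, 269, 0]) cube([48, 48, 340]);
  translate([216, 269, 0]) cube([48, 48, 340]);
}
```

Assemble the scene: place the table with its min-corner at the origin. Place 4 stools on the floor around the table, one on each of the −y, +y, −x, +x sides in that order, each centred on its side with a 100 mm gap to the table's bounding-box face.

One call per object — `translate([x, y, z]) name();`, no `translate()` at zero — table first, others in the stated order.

table();
translate([365, -417, 0]) stool();
translate([365, 885, 0]) stool();
translate([-364, 234, 0]) stool();
translate([1094, 234, 0]) stool();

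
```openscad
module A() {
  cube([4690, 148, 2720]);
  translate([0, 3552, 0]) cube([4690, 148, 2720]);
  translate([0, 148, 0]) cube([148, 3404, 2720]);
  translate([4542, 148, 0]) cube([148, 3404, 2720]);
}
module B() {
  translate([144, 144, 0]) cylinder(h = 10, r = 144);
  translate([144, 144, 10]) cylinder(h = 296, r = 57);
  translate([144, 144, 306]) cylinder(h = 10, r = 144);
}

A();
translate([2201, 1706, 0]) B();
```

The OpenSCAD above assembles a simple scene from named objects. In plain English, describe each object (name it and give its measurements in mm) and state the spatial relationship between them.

A is a box-shaped house frame (walls only): outside footprint 4690×3700 mm, wall height 2720 mm, wall thickness 148 mm. The two y-facing walls run the full x-width; the two x-facing walls fit between the inner faces of the y-facing walls.

B is a spool: two coaxial disc flanges of radius 144 mm and thickness 10 mm, joined by a core cylinder of radius 57 mm and height 296 mm. The lower flange rests on z = 0 and the three cylinders share a vertical axis.

The spool sits inside the house frame, centred.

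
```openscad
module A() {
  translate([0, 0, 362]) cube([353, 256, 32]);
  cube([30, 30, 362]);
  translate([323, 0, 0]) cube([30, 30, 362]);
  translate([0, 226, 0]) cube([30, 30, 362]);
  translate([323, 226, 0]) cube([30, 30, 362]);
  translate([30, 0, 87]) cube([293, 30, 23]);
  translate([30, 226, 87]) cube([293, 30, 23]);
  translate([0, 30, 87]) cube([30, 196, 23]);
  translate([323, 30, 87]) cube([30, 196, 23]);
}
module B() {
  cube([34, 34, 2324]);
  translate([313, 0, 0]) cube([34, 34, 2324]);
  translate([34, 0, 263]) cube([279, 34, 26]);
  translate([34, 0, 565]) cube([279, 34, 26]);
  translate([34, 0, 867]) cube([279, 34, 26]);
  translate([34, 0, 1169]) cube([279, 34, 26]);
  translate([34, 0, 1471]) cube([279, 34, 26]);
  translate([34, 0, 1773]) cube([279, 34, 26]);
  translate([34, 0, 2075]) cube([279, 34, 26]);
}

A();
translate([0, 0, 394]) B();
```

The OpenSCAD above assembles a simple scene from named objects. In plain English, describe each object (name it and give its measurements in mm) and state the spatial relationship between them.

A is a four-legged stool. The seat is a 353×256×32 mm slab whose top surface is at z = 394 mm; four square legs, each 30×30 mm in cross-section, run from the floor (z = 0) to the underside of the seat, each flush with a corner of the seat. Four stretchers, 30 mm wide and 23 mm tall, connect adjacent legs with their undersides at z = 87 mm, each running between the inner faces of the legs it joins and aligned with the legs' outer faces on the other axis.

B is a wooden ladder with two side rails of 34×34 mm section and 2324 mm height, set 347 mm apart overall. Between them run 7 rectangular rungs (34 mm deep, 26 mm thick), front faces flush with the rails' −y face. The bottom of the first rung is 263 mm above the floor and each subsequent rung is 302 mm higher than the one below.

The ladder is on top of the stool.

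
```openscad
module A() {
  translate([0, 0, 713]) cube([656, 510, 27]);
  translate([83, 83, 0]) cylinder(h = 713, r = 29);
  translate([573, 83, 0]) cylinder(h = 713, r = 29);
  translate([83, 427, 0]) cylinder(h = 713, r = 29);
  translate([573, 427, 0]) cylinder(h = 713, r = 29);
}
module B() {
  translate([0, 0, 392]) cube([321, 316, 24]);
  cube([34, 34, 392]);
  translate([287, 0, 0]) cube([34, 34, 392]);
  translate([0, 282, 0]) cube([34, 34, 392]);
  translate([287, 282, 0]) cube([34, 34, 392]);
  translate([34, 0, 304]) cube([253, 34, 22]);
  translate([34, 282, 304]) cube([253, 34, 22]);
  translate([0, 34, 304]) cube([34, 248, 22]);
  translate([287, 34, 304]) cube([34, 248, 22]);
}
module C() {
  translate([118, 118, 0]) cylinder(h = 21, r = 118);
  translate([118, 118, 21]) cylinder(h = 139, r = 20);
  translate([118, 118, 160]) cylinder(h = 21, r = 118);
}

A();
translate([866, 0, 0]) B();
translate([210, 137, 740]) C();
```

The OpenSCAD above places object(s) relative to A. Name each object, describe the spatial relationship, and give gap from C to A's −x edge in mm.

The spool's min-x is at 210; the table's min-x is 0; gap = 210 mm.

A is a table. B is a stool. C is a spool. The stool is on the floor beside the table on its +x side. The spool is on top of the table, centred. The gap from the spool to the table's −x edge is 210 mm.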